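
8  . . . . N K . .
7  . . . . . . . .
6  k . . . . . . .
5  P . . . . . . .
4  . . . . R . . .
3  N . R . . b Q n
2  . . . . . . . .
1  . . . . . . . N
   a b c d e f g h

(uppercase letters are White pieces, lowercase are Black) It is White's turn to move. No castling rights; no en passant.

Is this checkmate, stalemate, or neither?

neither

White to move; white king on f8.
In check: no.
Legal moves for White include: Kg8, Kg7, Kf7, Ke7, Ng7, Nc7+, Nf6, Nd6, Re7, Re6+, Re5, Rh4, Rg4, Rf4, Rd4, Rec4, Rb4, Ra4, ... (list truncated; more exist).
White has legal moves and is not in check → neither.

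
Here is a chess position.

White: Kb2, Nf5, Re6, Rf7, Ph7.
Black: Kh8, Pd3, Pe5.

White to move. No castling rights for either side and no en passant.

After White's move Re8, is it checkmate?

yes

After Re8: black king on h8; in check: yes, from the white rook on e8.
King squares — g7: attacked by Nf5; h7: attacked by Rf7; g8: attacked by Ph7.
Black has no legal moves → checkmate.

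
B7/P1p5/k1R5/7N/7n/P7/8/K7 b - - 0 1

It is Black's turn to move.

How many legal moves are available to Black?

3

Black to move; king on a6.
In check: yes, from the white rook on c6.
Legal moves: Kxa7, Kb5, Ka5.
Count: 3.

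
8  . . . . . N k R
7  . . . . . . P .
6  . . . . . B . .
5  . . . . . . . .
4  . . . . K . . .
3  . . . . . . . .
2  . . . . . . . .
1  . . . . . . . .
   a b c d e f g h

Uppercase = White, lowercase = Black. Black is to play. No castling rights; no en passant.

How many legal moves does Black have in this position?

Black to move; king on g8.
In check: yes, from the white rook on h8.
Legal moves: Kf7.
Count: 1.

1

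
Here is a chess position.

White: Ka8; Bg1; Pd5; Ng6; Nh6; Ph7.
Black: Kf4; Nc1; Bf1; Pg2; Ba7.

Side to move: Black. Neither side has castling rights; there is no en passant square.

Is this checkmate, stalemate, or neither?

neither

Black to move; black king on f4.
In check: yes, from the white knight on g6.
Legal moves for Black: Kg5, Ke4, Kg3, Kf3.
Black is in check but has 4 legal moves → neither.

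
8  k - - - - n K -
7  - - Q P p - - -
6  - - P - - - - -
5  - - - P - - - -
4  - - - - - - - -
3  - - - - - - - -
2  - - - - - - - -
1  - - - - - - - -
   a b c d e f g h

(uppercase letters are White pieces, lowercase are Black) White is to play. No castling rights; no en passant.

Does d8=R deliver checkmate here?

yes

After d8=R: black king on a8; in check: yes, from the white rook on d8.
King squares — a7: attacked by Qc7; b7: attacked by Pc6; b8: attacked by Qc7.
Black has no legal moves → checkmate.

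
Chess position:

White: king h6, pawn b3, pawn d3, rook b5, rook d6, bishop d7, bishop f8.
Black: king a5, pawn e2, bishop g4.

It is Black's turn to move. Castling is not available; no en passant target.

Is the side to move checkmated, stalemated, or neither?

Black to move; black king on a5.
In check: yes, from the white rook on b5.
King squares — a4: attacked by Pb3; b4: attacked by Rb5; b5: attacked by Bd7; a6: attacked by Rd6; b6: attacked by Rb5.
Legal moves for Black: none.
In check with no legal moves → checkmate.

checkmate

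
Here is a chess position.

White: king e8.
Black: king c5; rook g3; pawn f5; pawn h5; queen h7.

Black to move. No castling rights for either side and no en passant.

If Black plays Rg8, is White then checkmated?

yes

After Rg8: white king on e8; in check: yes, from the black rook on g8.
King squares — d7: attacked by Qh7; e7: attacked by Qh7; f7: attacked by Qh7; d8: attacked by Rg8; f8: attacked by Rg8.
White has no legal moves → checkmate.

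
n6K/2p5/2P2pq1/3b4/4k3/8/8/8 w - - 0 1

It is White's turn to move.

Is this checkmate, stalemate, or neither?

stalemate

White to move; white king on h8.
In check: no.
King squares — g7: attacked by Qg6; h7: attacked by Qg6; g8: attacked by Bd5.
Legal moves for White: none.
Not in check and no legal moves → stalemate.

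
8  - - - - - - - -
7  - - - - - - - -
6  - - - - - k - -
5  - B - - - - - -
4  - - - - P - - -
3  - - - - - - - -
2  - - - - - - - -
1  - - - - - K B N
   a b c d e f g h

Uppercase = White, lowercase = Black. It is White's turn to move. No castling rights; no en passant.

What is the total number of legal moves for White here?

22

White to move; king on f1.
In check: no.
Legal moves: Be8, Bd7, Bc6, Ba6, Bc4, Ba4, Bd3, Be2, Ng3, Nf2, Ba7, Bb6, Bc5, Bd4+, Be3, Bh2, Bf2, Kg2, Kf2, Ke2, Ke1, e5+.
Count: 22.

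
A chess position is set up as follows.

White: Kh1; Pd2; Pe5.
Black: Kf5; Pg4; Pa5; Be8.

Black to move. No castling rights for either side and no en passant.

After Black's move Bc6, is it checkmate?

no

After Bc6: white king on h1; in check: yes, from the black bishop on c6.
White has 2 legal replies: Kh2, Kg1.
In check but a legal move exists → not checkmate.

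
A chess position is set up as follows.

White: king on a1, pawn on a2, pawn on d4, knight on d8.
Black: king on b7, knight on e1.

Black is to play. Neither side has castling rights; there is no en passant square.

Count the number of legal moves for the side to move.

7

Black to move; king on b7.
In check: yes, from the white knight on d8.
Legal moves: Kc8, Kb8, Ka8, Kc7, Ka7, Kb6, Ka6.
Count: 7.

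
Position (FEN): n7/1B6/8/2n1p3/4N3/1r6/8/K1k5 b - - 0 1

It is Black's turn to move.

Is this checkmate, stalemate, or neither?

neither

Black to move; black king on c1.
In check: no.
Legal moves for Black include: Nc7, Nb6, Nd7, Nxb7, Ne6, Na6, Nxe4, Na4, Nd3, Rxb7, Rb6, Rb5, Rb4, Rh3, Rg3, Rf3, Re3, Rd3, ... (list truncated; more exist).
Black has legal moves and is not in check → neither.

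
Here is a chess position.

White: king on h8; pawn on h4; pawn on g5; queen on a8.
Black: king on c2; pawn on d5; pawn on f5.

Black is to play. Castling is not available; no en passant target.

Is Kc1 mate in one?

no

After Kc1: white king on h8; in check: no.
White is not in check, so this cannot be checkmate.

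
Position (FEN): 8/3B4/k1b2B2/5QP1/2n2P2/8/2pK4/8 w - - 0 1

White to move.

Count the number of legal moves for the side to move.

6

White to move; king on d2.
In check: yes, from the black knight on c4.
Legal moves: Kd3, Kc3, Ke2, Kxc2, Ke1, Kc1.
Count: 6.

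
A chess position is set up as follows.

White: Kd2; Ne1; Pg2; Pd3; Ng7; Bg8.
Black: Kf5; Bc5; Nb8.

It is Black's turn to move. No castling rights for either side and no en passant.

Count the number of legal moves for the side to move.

Black to move; king on f5.
In check: yes, from the white knight on g7.
Legal moves: Kg6, Kf6, Kg5, Ke5, Kg4, Kf4.
Count: 6.

6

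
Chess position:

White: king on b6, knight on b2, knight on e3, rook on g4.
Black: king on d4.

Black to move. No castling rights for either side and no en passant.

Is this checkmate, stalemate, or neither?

Black to move; black king on d4.
In check: yes, from the white rook on g4.
King squares — c3: available; d3: attacked by Nb2; e3: available; c4: attacked by Nb2; e4: attacked by Rg4; c5: attacked by Kb6; d5: attacked by Ne3; e5: available.
Legal moves for Black: Ke5, Kxe3, Kc3.
Black is in check but has 3 legal moves → neither.

neither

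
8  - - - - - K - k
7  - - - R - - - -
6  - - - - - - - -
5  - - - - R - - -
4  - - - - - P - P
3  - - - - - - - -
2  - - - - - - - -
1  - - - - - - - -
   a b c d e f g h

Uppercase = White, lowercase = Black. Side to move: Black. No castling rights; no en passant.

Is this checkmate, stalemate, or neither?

Black to move; black king on h8.
In check: no.
King squares — g7: attacked by Rd7; h7: attacked by Rd7; g8: attacked by Kf8.
Legal moves for Black: none.
Not in check and no legal moves → stalemate.

stalemate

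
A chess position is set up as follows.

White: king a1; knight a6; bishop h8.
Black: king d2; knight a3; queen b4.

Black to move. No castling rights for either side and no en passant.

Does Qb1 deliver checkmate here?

yes

After Qb1: white king on a1; in check: yes, from the black queen on b1.
King squares — b1: attacked by Na3; a2: attacked by Qb1; b2: attacked by Qb1.
White has no legal moves → checkmate.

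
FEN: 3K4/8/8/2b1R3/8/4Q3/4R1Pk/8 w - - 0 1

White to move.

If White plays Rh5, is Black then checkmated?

After Rh5: black king on h2; in check: yes, from the white rook on h5.
King squares — g1: attacked by Qe3; h1: attacked by Rh5; g2: attacked by Re2; g3: attacked by Qe3; h3: attacked by Pg2.
Black has no legal moves → checkmate.

yes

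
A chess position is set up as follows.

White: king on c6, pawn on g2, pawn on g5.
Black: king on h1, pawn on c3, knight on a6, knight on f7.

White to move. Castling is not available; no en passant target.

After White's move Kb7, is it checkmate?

After Kb7: black king on h1; in check: no.
Black is not in check, so this cannot be checkmate.

no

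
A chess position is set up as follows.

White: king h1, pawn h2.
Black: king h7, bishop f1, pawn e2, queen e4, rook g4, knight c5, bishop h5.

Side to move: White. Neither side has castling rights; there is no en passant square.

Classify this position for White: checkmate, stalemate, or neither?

White to move; white king on h1.
In check: yes, from the black queen on e4.
King squares — g1: attacked by Rg4; g2: attacked by Bf1; h2: own pawn.
Legal moves for White: none.
In check with no legal moves → checkmate.

checkmate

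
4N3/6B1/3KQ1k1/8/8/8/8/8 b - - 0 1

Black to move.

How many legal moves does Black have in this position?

3

Black to move; king on g6.
In check: yes, from the white queen on e6.
Legal moves: Kh7, Kh5, Kg5.
Count: 3.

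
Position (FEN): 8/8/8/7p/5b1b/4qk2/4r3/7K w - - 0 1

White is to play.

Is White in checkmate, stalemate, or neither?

stalemate

White to move; white king on h1.
In check: no.
King squares — g1: attacked by Qe3; g2: attacked by Re2; h2: attacked by Re2.
Legal moves for White: none.
Not in check and no legal moves → stalemate.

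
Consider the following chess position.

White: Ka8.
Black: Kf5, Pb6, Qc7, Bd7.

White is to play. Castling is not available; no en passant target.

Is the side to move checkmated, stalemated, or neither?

stalemate

White to move; white king on a8.
In check: no.
King squares — a7: attacked by Qc7; b7: attacked by Qc7; b8: attacked by Qc7.
Legal moves for White: none.
Not in check and no legal moves → stalemate.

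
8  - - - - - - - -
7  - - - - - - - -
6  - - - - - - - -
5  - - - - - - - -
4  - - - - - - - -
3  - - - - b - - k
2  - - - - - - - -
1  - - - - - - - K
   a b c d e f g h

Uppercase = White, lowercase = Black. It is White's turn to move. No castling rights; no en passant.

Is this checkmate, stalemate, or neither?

stalemate

White to move; white king on h1.
In check: no.
King squares — g1: attacked by Be3; g2: attacked by Kh3; h2: attacked by Kh3.
Legal moves for White: none.
Not in check and no legal moves → stalemate.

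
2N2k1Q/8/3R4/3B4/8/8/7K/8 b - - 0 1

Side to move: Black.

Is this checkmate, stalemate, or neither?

checkmate

Black to move; black king on f8.
In check: yes, from the white queen on h8.
King squares — e7: attacked by Nc8; f7: attacked by Bd5; g7: attacked by Qh8; e8: attacked by Qh8; g8: attacked by Bd5.
Legal moves for Black: none.
In check with no legal moves → checkmate.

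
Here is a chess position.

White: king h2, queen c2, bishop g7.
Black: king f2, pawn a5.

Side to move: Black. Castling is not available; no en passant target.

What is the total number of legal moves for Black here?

4

Black to move; king on f2.
In check: yes, from the white queen on c2.
Legal moves: Kf3, Ke3, Kf1, Ke1.
Count: 4.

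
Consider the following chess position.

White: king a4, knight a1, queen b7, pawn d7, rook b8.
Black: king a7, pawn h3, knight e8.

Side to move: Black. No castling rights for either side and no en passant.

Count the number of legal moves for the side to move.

Black to move; king on a7.
In check: yes, from the white queen on b7.
Legal moves: none.
Count: 0.

0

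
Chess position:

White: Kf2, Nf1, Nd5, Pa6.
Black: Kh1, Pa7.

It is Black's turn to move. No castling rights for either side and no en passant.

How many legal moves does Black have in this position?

0

Black to move; king on h1.
In check: no.
Legal moves: none.
Count: 0.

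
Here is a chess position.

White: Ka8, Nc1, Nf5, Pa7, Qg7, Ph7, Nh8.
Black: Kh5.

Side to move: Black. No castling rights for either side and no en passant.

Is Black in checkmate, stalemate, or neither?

stalemate

Black to move; black king on h5.
In check: no.
King squares — g4: attacked by Qg7; h4: attacked by Nf5; g5: attacked by Qg7; g6: attacked by Qg7; h6: attacked by Nf5.
Legal moves for Black: none.
Not in check and no legal moves → stalemate.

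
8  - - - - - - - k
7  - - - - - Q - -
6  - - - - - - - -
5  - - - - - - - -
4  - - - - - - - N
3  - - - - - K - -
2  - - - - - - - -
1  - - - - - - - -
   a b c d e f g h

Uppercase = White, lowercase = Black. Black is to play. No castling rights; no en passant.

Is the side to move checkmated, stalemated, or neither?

stalemate

Black to move; black king on h8.
In check: no.
King squares — g7: attacked by Qf7; h7: attacked by Qf7; g8: attacked by Qf7.
Legal moves for Black: none.
Not in check and no legal moves → stalemate.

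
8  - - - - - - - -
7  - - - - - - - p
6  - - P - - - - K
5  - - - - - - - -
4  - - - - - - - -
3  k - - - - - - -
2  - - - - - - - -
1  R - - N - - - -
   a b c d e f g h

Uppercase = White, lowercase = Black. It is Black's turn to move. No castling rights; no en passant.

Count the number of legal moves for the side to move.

2

Black to move; king on a3.
In check: yes, from the white rook on a1.
Legal moves: Kb4, Kb3.
Count: 2.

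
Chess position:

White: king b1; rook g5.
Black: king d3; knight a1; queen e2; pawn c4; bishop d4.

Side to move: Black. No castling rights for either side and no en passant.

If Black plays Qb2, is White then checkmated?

After Qb2: white king on b1; in check: yes, from the black queen on b2.
King squares — a1: attacked by Qb2; c1: attacked by Qb2; a2: attacked by Qb2; b2: attacked by Bd4; c2: attacked by Na1.
White has no legal moves → checkmate.

yes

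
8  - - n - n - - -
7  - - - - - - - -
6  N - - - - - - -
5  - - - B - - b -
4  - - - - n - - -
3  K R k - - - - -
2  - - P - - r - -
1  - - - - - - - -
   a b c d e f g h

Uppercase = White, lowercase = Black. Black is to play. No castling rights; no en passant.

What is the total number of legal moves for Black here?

Black to move; king on c3.
In check: yes, from the white rook on b3.
Legal moves: Kd4, Kd2, Kxc2.
Count: 3.

3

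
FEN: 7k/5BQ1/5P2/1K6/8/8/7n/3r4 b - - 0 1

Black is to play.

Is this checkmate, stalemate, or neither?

checkmate

Black to move; black king on h8.
In check: yes, from the white queen on g7.
King squares — g7: attacked by Pf6; h7: attacked by Qg7; g8: attacked by Bf7.
Legal moves for Black: none.
In check with no legal moves → checkmate.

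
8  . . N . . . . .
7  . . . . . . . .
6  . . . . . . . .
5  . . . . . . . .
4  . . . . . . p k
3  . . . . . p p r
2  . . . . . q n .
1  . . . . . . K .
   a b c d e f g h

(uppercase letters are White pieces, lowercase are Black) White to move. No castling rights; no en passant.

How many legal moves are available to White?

0

White to move; king on g1.
In check: yes, from the black queen on f2.
Legal moves: none.
Count: 0.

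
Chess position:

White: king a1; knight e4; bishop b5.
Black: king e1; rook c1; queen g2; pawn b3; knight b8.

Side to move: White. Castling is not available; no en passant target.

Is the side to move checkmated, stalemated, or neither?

White to move; white king on a1.
In check: yes, from the black rook on c1.
King squares — b1: attacked by Rc1; a2: attacked by Qg2; b2: attacked by Qg2.
Legal moves for White: none.
In check with no legal moves → checkmate.

checkmate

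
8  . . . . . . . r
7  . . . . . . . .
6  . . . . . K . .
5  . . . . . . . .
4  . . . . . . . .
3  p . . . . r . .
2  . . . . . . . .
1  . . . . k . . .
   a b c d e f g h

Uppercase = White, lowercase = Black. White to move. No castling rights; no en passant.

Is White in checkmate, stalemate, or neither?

White to move; white king on f6.
In check: yes, from the black rook on f3.
Legal moves for White: Kg7, Ke7, Kg6, Ke6, Kg5, Ke5.
White is in check but has 6 legal moves → neither.

neither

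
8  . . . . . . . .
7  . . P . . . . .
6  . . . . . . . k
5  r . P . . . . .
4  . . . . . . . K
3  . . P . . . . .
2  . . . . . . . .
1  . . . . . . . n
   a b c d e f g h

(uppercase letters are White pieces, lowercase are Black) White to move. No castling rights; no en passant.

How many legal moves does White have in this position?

White to move; king on h4.
In check: no.
Legal moves: Kg4, Kh3, c8=Q, c8=R, c8=B, c8=N, c6, c4.
Count: 8.

8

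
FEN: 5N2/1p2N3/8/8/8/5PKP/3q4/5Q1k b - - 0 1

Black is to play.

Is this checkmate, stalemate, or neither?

Black to move; black king on h1.
In check: yes, from the white queen on f1.
King squares — g1: attacked by Qf1; g2: attacked by Qf1; h2: attacked by Kg3.
Legal moves for Black: none.
In check with no legal moves → checkmate.

checkmate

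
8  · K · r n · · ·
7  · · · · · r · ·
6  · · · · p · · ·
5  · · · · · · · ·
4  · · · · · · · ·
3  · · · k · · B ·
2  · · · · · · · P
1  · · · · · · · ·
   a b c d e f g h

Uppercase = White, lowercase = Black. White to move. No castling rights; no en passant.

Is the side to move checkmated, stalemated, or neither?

White to move; white king on b8.
In check: yes, from the black rook on d8.
King squares — a7: attacked by Rf7; b7: attacked by Rf7; c7: attacked by Rf7; a8: attacked by Rd8; c8: attacked by Rd8.
Legal moves for White: none.
In check with no legal moves → checkmate.

checkmate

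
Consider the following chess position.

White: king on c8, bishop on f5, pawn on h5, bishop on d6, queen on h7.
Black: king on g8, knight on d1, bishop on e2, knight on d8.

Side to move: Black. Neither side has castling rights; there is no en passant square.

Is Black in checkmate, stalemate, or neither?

checkmate

Black to move; black king on g8.
In check: yes, from the white queen on h7.
King squares — f7: attacked by Qh7; g7: attacked by Qh7; h7: attacked by Bf5; f8: attacked by Bd6; h8: attacked by Qh7.
Legal moves for Black: none.
In check with no legal moves → checkmate.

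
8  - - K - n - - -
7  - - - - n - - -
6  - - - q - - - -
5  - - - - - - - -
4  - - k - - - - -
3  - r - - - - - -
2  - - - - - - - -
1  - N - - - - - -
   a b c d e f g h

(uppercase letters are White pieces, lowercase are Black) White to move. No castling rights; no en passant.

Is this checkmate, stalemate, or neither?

White to move; white king on c8.
In check: yes, from the black knight on e7.
King squares — b7: attacked by Rb3; c7: attacked by Qd6; d7: attacked by Qd6; b8: attacked by Rb3; d8: attacked by Qd6.
Legal moves for White: none.
In check with no legal moves → checkmate.

checkmate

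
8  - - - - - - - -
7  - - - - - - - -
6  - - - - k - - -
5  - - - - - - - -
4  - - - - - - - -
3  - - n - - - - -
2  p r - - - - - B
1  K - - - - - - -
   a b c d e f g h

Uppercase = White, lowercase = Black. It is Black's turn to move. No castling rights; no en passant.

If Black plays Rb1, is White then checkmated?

After Rb1: white king on a1; in check: yes, from the black rook on b1.
King squares — b1: attacked by Pa2; a2: attacked by Nc3; b2: attacked by Rb1.
White has no legal moves → checkmate.

yes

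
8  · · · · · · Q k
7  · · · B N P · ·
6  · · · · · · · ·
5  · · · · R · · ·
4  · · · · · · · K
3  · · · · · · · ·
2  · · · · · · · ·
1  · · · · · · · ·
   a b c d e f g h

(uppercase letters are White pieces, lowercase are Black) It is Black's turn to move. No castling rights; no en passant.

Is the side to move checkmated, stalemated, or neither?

checkmate

Black to move; black king on h8.
In check: yes, from the white queen on g8.
King squares — g7: attacked by Qg8; h7: attacked by Qg8; g8: attacked by Ne7.
Legal moves for Black: none.
In check with no legal moves → checkmate.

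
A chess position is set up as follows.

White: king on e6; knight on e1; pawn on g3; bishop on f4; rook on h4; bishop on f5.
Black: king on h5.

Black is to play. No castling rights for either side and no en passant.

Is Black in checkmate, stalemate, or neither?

checkmate

Black to move; black king on h5.
In check: yes, from the white rook on h4.
King squares — g4: attacked by Rh4; h4: attacked by Pg3; g5: attacked by Bf4; g6: attacked by Bf5; h6: attacked by Bf4.
Legal moves for Black: none.
In check with no legal moves → checkmate.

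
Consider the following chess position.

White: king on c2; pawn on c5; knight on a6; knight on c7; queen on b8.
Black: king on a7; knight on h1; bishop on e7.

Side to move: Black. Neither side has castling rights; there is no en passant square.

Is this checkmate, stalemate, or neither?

checkmate

Black to move; black king on a7.
In check: yes, from the white queen on b8.
King squares — a6: attacked by Nc7; b6: attacked by Pc5; b7: attacked by Qb8; a8: attacked by Nc7; b8: attacked by Na6.
Legal moves for Black: none.
In check with no legal moves → checkmate.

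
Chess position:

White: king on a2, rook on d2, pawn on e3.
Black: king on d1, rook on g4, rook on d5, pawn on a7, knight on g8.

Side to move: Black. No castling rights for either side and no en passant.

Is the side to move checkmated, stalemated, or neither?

neither

Black to move; black king on d1.
In check: yes, from the white rook on d2.
Legal moves for Black: Kxd2, Ke1, Kc1, Rxd2+.
Black is in check but has 4 legal moves → neither.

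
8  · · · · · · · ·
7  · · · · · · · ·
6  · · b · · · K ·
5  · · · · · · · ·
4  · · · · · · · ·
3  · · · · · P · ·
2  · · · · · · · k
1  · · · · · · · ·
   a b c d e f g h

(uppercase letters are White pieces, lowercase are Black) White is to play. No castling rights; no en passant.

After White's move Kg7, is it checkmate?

no

After Kg7: black king on h2; in check: no.
Black is not in check, so this cannot be checkmate.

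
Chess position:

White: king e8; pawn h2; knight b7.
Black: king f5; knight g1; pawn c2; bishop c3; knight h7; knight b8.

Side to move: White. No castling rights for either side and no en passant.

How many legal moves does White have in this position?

White to move; king on e8.
In check: no.
Legal moves: Kd8, Kf7, Ke7, Nd8, Nd6+, Nc5, Na5, h3, h4.
Count: 9.

9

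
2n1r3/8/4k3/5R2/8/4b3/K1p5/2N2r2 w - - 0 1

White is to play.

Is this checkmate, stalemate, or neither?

White to move; white king on a2.
In check: no.
Legal moves for White include: Rf8, Rf7, Rf6+, Rh5, Rg5, Re5+, Rd5, Rc5, Rb5, Ra5, Rf4, Rf3, Rf2, Rxf1, Kb3, Ka3, Kb2, Ka1, ... (list truncated; more exist).
White has legal moves and is not in check → neither.

neither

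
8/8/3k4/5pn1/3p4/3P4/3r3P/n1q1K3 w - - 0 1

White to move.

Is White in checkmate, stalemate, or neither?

checkmate

White to move; white king on e1.
In check: yes, from the black queen on c1.
King squares — d1: attacked by Qc1; f1: attacked by Qc1; d2: attacked by Qc1; e2: attacked by Rd2; f2: attacked by Rd2.
Legal moves for White: none.
In check with no legal moves → checkmate.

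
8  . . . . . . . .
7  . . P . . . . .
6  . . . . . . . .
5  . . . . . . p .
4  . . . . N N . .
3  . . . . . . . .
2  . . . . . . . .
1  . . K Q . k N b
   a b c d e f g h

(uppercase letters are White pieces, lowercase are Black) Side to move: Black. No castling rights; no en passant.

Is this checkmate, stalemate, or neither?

checkmate

Black to move; black king on f1.
In check: yes, from the white queen on d1.
King squares — e1: attacked by Qd1; g1: attacked by Qd1; e2: attacked by Qd1; f2: attacked by Ne4; g2: attacked by Nf4.
Legal moves for Black: none.
In check with no legal moves → checkmate.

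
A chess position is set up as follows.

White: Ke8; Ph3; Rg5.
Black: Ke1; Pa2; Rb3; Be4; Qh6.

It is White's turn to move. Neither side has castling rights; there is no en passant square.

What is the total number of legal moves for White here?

White to move; king on e8.
In check: no.
Legal moves: Kd8, Kf7, Ke7, Kd7, Rg8, Rg7, Rg6, Rh5, Rf5, Re5, Rd5, Rc5, Rb5, Ra5, Rg4, Rg3, Rg2, Rg1+, h4.
Count: 19.

19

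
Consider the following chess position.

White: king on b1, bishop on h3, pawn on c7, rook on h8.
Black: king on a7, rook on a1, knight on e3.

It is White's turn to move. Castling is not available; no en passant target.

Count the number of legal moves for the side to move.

2

White to move; king on b1.
In check: yes, from the black rook on a1.
Legal moves: Kb2, Kxa1.
Count: 2.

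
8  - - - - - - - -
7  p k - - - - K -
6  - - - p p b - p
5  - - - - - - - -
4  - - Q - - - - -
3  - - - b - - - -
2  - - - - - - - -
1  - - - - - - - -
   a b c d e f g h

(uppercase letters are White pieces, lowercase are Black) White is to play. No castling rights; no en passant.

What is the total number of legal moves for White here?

5

White to move; king on g7.
In check: yes, from the black bishop on f6.
Legal moves: Kg8, Kf8, Kf7, Kxh6, Kxf6.
Count: 5.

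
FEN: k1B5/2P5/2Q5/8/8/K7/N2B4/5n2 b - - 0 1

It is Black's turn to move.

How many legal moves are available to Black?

1

Black to move; king on a8.
In check: yes, from the white queen on c6.
Legal moves: Ka7.
Count: 1.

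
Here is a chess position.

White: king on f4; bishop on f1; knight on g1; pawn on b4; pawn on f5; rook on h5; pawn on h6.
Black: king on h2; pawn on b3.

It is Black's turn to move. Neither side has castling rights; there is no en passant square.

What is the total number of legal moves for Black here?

1

Black to move; king on h2.
In check: yes, from the white rook on h5.
Legal moves: Kxg1.
Count: 1.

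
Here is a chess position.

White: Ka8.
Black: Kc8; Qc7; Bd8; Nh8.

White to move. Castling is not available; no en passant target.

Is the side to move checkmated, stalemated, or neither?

White to move; white king on a8.
In check: no.
King squares — a7: attacked by Qc7; b7: attacked by Qc7; b8: attacked by Qc7.
Legal moves for White: none.
Not in check and no legal moves → stalemate.

stalemate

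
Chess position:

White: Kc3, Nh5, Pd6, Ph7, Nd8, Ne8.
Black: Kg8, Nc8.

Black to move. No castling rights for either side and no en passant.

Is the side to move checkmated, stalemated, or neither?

Black to move; black king on g8.
In check: yes, from the white pawn on h7.
King squares — f7: attacked by Nd8; g7: attacked by Nh5; h7: available; f8: available; h8: available.
Legal moves for Black: Kh8, Kf8, Kxh7.
Black is in check but has 3 legal moves → neither.

neither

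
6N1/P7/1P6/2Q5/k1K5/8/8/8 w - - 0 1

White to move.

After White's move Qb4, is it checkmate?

yes

After Qb4: black king on a4; in check: yes, from the white queen on b4.
King squares — a3: attacked by Qb4; b3: attacked by Qb4; b4: attacked by Kc4; a5: attacked by Qb4; b5: attacked by Qb4.
Black has no legal moves → checkmate.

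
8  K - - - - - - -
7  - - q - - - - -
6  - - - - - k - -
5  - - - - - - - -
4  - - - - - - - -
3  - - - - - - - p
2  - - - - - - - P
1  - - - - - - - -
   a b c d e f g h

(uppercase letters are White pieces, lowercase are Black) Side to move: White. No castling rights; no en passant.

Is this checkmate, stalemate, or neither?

White to move; white king on a8.
In check: no.
King squares — a7: attacked by Qc7; b7: attacked by Qc7; b8: attacked by Qc7.
Legal moves for White: none.
Not in check and no legal moves → stalemate.

stalemate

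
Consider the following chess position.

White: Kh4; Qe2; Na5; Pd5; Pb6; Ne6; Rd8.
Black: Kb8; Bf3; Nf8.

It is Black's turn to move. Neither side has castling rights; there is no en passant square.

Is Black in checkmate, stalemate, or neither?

Black to move; black king on b8.
In check: yes, from the white rook on d8.
King squares — a7: attacked by Pb6; b7: attacked by Na5; c7: attacked by Pb6; a8: attacked by Rd8; c8: attacked by Rd8.
Legal moves for Black: none.
In check with no legal moves → checkmate.

checkmate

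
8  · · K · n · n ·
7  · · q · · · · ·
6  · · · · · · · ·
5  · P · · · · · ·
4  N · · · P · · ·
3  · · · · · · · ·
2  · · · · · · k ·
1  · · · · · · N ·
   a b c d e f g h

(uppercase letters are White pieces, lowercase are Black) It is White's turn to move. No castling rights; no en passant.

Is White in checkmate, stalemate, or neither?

checkmate

White to move; white king on c8.
In check: yes, from the black queen on c7.
King squares — b7: attacked by Qc7; c7: attacked by Ne8; d7: attacked by Qc7; b8: attacked by Qc7; d8: attacked by Qc7.
Legal moves for White: none.
In check with no legal moves → checkmate.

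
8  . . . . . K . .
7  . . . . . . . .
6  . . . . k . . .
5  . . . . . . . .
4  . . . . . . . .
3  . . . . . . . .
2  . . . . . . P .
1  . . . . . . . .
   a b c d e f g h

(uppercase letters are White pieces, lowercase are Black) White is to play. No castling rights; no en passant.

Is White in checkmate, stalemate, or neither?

neither

White to move; white king on f8.
In check: no.
Legal moves for White: Kg8, Ke8, Kg7, g3, g4.
White has 5 legal moves and is not in check → neither.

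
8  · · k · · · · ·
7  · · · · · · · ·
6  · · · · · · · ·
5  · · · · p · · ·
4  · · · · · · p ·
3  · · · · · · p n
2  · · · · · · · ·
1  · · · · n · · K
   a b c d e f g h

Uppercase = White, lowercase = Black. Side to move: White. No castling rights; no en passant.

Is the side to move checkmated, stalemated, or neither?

stalemate

White to move; white king on h1.
In check: no.
King squares — g1: attacked by Nh3; g2: attacked by Ne1; h2: attacked by Pg3.
Legal moves for White: none.
Not in check and no legal moves → stalemate.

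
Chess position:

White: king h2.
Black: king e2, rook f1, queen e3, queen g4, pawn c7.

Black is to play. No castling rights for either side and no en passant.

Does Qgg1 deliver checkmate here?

yes

After Qgg1: white king on h2; in check: yes, from the black queen on g1.
King squares — g1: attacked by Rf1; h1: attacked by Qg1; g2: attacked by Qg1; g3: attacked by Qg1; h3: attacked by Qe3.
White has no legal moves → checkmate.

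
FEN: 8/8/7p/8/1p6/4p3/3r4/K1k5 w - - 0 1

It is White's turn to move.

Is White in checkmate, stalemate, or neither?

stalemate

White to move; white king on a1.
In check: no.
King squares — b1: attacked by Kc1; a2: attacked by Rd2; b2: attacked by Kc1.
Legal moves for White: none.
Not in check and no legal moves → stalemate.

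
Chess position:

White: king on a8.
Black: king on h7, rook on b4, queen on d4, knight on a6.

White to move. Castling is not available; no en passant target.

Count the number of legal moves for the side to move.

White to move; king on a8.
In check: no.
Legal moves: none.
Count: 0.

0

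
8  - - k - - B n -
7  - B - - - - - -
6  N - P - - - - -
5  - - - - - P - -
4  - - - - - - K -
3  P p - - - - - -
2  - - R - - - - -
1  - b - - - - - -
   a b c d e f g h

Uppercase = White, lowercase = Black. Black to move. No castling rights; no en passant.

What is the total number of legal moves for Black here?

1

Black to move; king on c8.
In check: yes, from the white bishop on b7.
Legal moves: Kd8.
Count: 1.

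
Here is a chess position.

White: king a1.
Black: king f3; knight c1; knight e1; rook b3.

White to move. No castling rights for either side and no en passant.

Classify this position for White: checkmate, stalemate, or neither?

White to move; white king on a1.
In check: no.
King squares — b1: attacked by Rb3; a2: attacked by Nc1; b2: attacked by Rb3.
Legal moves for White: none.
Not in check and no legal moves → stalemate.

stalemate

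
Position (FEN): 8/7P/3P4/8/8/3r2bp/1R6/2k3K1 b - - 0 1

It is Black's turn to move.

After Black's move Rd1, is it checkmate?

After Rd1: white king on g1; in check: yes, from the black rook on d1.
King squares — f1: attacked by Rd1; h1: attacked by Rd1; f2: attacked by Bg3; g2: attacked by Ph3; h2: attacked by Bg3.
White has no legal moves → checkmate.

yes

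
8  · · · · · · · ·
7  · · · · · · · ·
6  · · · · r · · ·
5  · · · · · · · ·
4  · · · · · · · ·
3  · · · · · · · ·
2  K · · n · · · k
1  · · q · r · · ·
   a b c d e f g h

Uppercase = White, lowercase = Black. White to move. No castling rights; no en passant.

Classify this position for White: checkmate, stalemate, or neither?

stalemate

White to move; white king on a2.
In check: no.
King squares — a1: attacked by Qc1; b1: attacked by Qc1; b2: attacked by Qc1; a3: attacked by Qc1; b3: attacked by Nd2.
Legal moves for White: none.
Not in check and no legal moves → stalemate.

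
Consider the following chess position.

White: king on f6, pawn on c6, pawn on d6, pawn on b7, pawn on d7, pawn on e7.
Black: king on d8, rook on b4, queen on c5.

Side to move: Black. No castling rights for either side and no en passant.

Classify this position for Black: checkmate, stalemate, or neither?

checkmate

Black to move; black king on d8.
In check: yes, from the white pawn on e7.
King squares — c7: attacked by Pd6; d7: attacked by Pc6; e7: attacked by Pd6; c8: attacked by Pb7; e8: attacked by Pd7.
Legal moves for Black: none.
In check with no legal moves → checkmate.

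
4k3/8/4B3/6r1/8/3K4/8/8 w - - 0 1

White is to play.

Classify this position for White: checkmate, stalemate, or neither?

White to move; white king on d3.
In check: no.
Legal moves for White include: Bg8, Bc8, Bf7+, Bd7+, Bf5, Bd5, Bg4, Bc4, Bh3, Bb3, Ba2, Ke4, Kd4, Kc4, Ke3, Kc3, Ke2, Kd2, ... (list truncated; more exist).
White has legal moves and is not in check → neither.

neither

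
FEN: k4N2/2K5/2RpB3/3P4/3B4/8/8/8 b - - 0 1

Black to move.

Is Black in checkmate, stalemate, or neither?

stalemate

Black to move; black king on a8.
In check: no.
King squares — a7: attacked by Bd4; b7: attacked by Kc7; b8: attacked by Kc7.
Legal moves for Black: none.
Not in check and no legal moves → stalemate.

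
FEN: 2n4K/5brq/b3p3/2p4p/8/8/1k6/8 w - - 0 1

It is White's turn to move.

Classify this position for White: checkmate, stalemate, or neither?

White to move; white king on h8.
In check: yes, from the black queen on h7.
King squares — g7: attacked by Qh7; h7: attacked by Rg7; g8: attacked by Bf7.
Legal moves for White: none.
In check with no legal moves → checkmate.

checkmate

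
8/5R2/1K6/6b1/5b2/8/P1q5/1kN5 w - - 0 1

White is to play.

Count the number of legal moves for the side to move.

White to move; king on b6.
In check: no.
Legal moves: Rf8, Rh7, Rg7, Re7, Rd7, Rc7, Rb7, Ra7, Rf6, Rf5, Rxf4, Kb7, Ka7, Ka6, Kb5, Ka5, Nd3, Nb3, Ne2, a3, a4.
Count: 21.

21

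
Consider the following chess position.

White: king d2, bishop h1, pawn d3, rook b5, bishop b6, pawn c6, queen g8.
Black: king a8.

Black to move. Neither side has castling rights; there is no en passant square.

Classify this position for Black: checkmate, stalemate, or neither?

checkmate

Black to move; black king on a8.
In check: yes, from the white queen on g8.
King squares — a7: attacked by Bb6; b7: attacked by Pc6; b8: attacked by Qg8.
Legal moves for Black: none.
In check with no legal moves → checkmate.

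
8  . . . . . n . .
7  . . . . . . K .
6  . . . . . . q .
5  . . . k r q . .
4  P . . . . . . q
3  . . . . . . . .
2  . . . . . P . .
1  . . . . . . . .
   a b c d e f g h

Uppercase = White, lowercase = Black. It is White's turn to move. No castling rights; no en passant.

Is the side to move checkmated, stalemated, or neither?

checkmate

White to move; white king on g7.
In check: yes, from the black queen on g6.
King squares — f6: attacked by Qh4; g6: attacked by Qf5; h6: attacked by Qh4; f7: attacked by Qf5; h7: attacked by Qh4; f8: attacked by Qf5; g8: attacked by Qg6; h8: attacked by Qh4.
Legal moves for White: none.
In check with no legal moves → checkmate.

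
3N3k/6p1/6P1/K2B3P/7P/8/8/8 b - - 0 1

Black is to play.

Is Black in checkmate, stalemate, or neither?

Black to move; black king on h8.
In check: no.
King squares — g7: own pawn; h7: attacked by Pg6; g8: attacked by Bd5.
Legal moves for Black: none.
Not in check and no legal moves → stalemate.

stalemate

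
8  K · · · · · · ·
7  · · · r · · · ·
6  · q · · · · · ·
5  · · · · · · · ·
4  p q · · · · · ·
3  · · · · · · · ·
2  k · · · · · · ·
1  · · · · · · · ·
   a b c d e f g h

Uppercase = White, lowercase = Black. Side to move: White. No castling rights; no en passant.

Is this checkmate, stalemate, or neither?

White to move; white king on a8.
In check: no.
King squares — a7: attacked by Qb6; b7: attacked by Qb6; b8: attacked by Qb6.
Legal moves for White: none.
Not in check and no legal moves → stalemate.

stalemate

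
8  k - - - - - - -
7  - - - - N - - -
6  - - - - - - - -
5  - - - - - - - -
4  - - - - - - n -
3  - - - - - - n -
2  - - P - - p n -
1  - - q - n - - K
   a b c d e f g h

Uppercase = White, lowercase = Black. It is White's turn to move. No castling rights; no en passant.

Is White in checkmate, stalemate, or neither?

White to move; white king on h1.
In check: yes, from the black knight on g3.
King squares — g1: attacked by Pf2; g2: attacked by Ne1; h2: attacked by Ng4.
Legal moves for White: none.
In check with no legal moves → checkmate.

checkmate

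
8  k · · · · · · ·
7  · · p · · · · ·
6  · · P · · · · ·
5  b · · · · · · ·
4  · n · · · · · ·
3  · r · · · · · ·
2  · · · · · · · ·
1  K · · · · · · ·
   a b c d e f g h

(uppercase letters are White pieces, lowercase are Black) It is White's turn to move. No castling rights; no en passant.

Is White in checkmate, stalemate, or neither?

stalemate

White to move; white king on a1.
In check: no.
King squares — b1: attacked by Rb3; a2: attacked by Nb4; b2: attacked by Rb3.
Legal moves for White: none.
Not in check and no legal moves → stalemate.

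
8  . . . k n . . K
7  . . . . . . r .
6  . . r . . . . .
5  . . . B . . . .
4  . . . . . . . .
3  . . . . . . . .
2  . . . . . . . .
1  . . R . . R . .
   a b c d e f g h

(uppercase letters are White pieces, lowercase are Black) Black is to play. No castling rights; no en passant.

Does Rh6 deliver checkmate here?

After Rh6: white king on h8; in check: yes, from the black rook on h6.
King squares — g7: attacked by Ne8; h7: attacked by Rh6; g8: attacked by Rg7.
White has no legal moves → checkmate.

yes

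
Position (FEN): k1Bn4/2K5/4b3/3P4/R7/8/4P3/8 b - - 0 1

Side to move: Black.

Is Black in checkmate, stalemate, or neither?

checkmate

Black to move; black king on a8.
In check: yes, from the white rook on a4.
King squares — a7: attacked by Ra4; b7: attacked by Kc7; b8: attacked by Kc7.
Legal moves for Black: none.
In check with no legal moves → checkmate.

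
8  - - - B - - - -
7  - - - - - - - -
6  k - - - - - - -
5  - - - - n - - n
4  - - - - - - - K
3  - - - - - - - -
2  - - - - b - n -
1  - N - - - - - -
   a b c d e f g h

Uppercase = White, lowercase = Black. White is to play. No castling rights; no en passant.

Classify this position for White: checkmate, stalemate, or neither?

neither

White to move; white king on h4.
In check: yes, from the black knight on g2.
King squares — g3: attacked by Nh5; h3: available; g4: attacked by Be2; g5: available; h5: attacked by Be2.
Legal moves for White: Kg5, Kh3.
White is in check but has 2 legal moves → neither.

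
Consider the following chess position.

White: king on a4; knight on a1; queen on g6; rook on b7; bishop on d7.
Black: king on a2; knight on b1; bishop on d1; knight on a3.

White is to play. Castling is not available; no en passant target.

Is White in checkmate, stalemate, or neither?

White to move; white king on a4.
In check: yes, from the black bishop on d1.
Legal moves for White: Ka5, Kb4, Rb3, Qc2+, Nb3, Nc2.
White is in check but has 6 legal moves → neither.

neither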